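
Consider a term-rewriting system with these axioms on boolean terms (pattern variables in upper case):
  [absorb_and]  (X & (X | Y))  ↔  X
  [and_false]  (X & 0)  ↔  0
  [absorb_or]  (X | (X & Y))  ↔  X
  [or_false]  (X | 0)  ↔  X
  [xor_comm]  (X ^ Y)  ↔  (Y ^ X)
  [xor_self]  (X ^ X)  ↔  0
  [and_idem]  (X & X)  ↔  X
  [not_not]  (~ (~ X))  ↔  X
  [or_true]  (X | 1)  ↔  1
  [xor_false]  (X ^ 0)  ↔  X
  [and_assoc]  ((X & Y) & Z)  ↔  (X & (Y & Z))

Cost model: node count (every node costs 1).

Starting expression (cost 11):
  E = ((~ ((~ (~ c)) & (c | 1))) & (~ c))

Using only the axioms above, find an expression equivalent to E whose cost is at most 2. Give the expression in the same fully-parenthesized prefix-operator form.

(1) (~ (~ c))  =[not_not →]=  c    ⊢ ((~ (c & (c | 1))) & (~ c))
(2) (c & (c | 1))  =[absorb_and →]=  c    ⊢ ((~ c) & (~ c))
(3) ((~ c) & (~ c))  =[and_idem →]=  (~ c)    ⊢ cost 2, within 2

(~ c)   [cost 2]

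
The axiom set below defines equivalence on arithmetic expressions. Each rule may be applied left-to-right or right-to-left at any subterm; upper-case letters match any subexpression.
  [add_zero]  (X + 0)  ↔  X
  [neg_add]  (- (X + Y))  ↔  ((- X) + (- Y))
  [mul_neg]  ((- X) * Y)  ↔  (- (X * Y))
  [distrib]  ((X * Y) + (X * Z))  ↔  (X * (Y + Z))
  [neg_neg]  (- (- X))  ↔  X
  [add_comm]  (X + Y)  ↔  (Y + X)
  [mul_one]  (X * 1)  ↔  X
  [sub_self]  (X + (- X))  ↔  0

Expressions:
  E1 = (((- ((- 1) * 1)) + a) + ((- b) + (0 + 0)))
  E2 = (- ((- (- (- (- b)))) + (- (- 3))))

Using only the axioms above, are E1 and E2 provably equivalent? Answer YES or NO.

The axioms are sound identities: if E1 ↔* E2 then E1 and E2 evaluate identically under any assignment.
Under a=0, b=0: E1 evaluates to 1, E2 to -3. Distinct ⇒ no rewrite sequence connects them.

NO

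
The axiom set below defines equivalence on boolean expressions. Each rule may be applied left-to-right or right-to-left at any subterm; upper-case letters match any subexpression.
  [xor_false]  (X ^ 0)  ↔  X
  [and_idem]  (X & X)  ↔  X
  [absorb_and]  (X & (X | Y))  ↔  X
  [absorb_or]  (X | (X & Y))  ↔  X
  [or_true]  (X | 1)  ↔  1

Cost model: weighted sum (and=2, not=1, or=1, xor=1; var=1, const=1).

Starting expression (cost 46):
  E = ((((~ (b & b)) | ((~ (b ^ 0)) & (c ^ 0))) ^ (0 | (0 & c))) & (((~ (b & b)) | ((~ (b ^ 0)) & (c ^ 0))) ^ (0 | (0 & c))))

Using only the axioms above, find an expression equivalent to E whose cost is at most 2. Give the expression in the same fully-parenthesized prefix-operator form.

step 1: and_idem (→) rewrites ((((~ (b & b)) | ((~ (b ^ 0)) & (c ^ 0))) ^ (0 | (0 & c))) & (((~ (b & b)) | ((~ (b ^ 0)) & (c ^ 0))) ^ (0 | (0 & c)))) into (((~ (b & b)) | ((~ (b ^ 0)) & (c ^ 0))) ^ (0 | (0 & c)))
step 2: and_idem (→) rewrites (b & b) into b, now (((~ b) | ((~ (b ^ 0)) & (c ^ 0))) ^ (0 | (0 & c)))
step 3: absorb_or (→) rewrites (0 | (0 & c)) into 0, now (((~ b) | ((~ (b ^ 0)) & (c ^ 0))) ^ 0)
step 4: xor_false (→) rewrites (b ^ 0) into b, now (((~ b) | ((~ b) & (c ^ 0))) ^ 0)
step 5: xor_false (→) rewrites (c ^ 0) into c, now (((~ b) | ((~ b) & c)) ^ 0)
step 6: xor_false (→) rewrites (((~ b) | ((~ b) & c)) ^ 0) into ((~ b) | ((~ b) & c))
step 7: absorb_or (→) rewrites ((~ b) | ((~ b) & c)) into (~ b), reaching cost 2 (bound 2)

(~ b)   [cost 2]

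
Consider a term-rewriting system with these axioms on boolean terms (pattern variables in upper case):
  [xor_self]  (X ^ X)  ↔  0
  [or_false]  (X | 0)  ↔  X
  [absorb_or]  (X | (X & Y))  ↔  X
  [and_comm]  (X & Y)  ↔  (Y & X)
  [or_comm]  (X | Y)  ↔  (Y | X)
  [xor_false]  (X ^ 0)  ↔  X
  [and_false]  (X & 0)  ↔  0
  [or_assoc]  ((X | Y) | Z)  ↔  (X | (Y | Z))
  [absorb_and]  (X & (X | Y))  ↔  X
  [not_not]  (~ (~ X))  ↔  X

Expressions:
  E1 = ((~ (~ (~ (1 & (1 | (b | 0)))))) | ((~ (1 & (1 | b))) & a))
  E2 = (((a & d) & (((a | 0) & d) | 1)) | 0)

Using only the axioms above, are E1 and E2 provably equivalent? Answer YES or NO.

All listed rules preserve value, hence provable equivalence implies equal values everywhere; look for a separating assignment.
a=1, b=0, d=1 gives E1 ↦ 0, E2 ↦ 1; values differ ⇒ not provably equivalent.

NO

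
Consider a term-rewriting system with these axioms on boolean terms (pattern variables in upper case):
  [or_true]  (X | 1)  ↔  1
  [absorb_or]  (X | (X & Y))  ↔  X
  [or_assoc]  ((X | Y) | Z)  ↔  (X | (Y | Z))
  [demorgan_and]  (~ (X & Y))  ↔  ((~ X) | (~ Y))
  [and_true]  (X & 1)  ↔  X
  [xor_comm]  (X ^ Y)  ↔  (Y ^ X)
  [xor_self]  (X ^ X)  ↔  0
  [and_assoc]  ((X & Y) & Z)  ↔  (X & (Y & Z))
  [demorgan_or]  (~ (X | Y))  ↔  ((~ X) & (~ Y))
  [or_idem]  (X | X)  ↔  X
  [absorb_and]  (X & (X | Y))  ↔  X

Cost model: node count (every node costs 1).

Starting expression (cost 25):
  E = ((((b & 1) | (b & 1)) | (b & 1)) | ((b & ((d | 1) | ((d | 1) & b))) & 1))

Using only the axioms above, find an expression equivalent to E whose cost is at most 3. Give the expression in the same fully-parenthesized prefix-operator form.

1. [absorb_or →] ((d | 1) | ((d | 1) & b))  →  (d | 1);  E = ((((b & 1) | (b & 1)) | (b & 1)) | ((b & (d | 1)) & 1))
2. [or_idem →] ((b & 1) | (b & 1))  →  (b & 1);  E = (((b & 1) | (b & 1)) | ((b & (d | 1)) & 1))
3. [or_true →] (d | 1)  →  1;  E = (((b & 1) | (b & 1)) | ((b & 1) & 1))
4. [or_idem →] ((b & 1) | (b & 1))  →  (b & 1);  E = ((b & 1) | ((b & 1) & 1))
5. [and_true →] ((b & 1) & 1)  →  (b & 1);  E = ((b & 1) | (b & 1))
6. [or_idem →] ((b & 1) | (b & 1))  →  (b & 1);  cost 3 ≤ 3, done

(b & 1)   [cost 3]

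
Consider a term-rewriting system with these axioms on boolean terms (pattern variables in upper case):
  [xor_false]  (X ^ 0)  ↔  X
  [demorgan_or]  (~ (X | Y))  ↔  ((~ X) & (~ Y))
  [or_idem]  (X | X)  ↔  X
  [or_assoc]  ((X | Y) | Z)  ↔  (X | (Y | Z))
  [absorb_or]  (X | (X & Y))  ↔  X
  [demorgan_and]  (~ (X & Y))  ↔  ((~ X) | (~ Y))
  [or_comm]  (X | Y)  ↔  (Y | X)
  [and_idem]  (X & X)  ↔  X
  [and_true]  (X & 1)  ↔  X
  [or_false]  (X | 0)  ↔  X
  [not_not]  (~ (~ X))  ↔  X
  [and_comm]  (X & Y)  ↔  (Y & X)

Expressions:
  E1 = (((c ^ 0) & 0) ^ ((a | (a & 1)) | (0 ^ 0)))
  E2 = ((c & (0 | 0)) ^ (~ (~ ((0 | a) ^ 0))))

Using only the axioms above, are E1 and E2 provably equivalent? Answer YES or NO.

YES

step 1: absorb_or (→) rewrites (a | (a & 1)) into a, now (((c ^ 0) & 0) ^ (a | (0 ^ 0)))
step 2: xor_false (→) rewrites (0 ^ 0) into 0, now (((c ^ 0) & 0) ^ (a | 0))
step 3: xor_false (→) rewrites (c ^ 0) into c, now ((c & 0) ^ (a | 0))
step 4: or_comm (→) rewrites (a | 0) into (0 | a), now ((c & 0) ^ (0 | a))
step 5: not_not (←) rewrites (0 | a) into (~ (~ (0 | a))), now ((c & 0) ^ (~ (~ (0 | a))))
step 6: or_false (←) rewrites 0 into (0 | 0), now ((c & (0 | 0)) ^ (~ (~ (0 | a))))
step 7: xor_false (←) rewrites (0 | a) into ((0 | a) ^ 0), which is E2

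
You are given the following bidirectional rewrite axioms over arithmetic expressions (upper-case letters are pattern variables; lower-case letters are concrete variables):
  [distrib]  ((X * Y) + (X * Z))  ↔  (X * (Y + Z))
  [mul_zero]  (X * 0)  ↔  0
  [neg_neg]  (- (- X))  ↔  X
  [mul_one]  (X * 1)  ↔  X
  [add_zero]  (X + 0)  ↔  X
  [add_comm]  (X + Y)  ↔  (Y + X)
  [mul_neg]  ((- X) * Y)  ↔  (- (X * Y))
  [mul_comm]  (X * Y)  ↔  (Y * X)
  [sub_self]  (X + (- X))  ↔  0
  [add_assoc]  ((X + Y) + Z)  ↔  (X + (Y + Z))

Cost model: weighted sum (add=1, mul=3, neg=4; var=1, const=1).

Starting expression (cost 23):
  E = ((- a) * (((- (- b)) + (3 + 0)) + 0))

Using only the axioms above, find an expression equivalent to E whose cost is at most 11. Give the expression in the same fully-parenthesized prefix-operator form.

((- a) * (b + 3))   [cost 11]

step 1: add_zero (→) rewrites (((- (- b)) + (3 + 0)) + 0) into ((- (- b)) + (3 + 0)), now ((- a) * ((- (- b)) + (3 + 0)))
step 2: neg_neg (→) rewrites (- (- b)) into b, now ((- a) * (b + (3 + 0)))
step 3: add_zero (→) rewrites (3 + 0) into 3, reaching cost 11 (bound 11)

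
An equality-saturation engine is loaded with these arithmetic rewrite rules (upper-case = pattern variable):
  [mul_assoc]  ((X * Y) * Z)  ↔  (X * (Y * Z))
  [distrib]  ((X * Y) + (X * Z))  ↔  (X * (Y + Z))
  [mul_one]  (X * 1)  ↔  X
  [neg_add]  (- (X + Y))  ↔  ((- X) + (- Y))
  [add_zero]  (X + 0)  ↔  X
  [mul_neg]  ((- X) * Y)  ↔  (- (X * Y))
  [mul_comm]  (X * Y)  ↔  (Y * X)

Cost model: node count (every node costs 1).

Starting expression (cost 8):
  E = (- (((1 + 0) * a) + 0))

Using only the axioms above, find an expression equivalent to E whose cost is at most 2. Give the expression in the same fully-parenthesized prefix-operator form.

(1) (((1 + 0) * a) + 0)  =[add_zero →]=  ((1 + 0) * a)    ⊢ (- ((1 + 0) * a))
(2) (1 + 0)  =[add_zero →]=  1    ⊢ (- (1 * a))
(3) (1 * a)  =[mul_comm →]=  (a * 1)    ⊢ (- (a * 1))
(4) (a * 1)  =[mul_one →]=  a    ⊢ cost 2, within 2

(- a)   [cost 2]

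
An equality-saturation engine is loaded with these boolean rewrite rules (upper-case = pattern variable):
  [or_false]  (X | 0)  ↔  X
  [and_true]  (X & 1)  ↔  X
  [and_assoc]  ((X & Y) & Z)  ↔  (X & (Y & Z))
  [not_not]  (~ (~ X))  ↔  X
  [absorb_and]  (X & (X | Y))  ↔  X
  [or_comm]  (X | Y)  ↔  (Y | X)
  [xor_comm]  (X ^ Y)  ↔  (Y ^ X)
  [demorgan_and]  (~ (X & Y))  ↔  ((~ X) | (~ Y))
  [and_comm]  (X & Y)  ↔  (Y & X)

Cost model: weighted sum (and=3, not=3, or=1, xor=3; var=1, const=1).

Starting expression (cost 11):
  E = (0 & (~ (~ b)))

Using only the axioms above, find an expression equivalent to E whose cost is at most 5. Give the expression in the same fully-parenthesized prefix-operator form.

step 1: and_comm (→) rewrites (0 & (~ (~ b))) into ((~ (~ b)) & 0)
step 2: not_not (→) rewrites (~ (~ b)) into b, reaching cost 5 (bound 5)

(b & 0)   [cost 5]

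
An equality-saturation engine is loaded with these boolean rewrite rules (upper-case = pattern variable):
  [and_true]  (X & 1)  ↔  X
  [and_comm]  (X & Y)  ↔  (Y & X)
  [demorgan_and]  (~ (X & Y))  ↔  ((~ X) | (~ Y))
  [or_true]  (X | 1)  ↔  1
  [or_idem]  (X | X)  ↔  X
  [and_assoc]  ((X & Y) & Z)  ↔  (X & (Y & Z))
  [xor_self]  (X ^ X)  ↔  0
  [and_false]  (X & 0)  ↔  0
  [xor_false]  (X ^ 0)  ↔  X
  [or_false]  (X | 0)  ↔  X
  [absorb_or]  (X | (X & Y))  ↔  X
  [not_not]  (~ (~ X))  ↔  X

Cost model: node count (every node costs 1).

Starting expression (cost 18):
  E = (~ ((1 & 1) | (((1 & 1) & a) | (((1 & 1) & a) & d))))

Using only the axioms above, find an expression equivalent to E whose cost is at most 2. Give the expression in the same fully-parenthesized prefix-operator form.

(1) (((1 & 1) & a) | (((1 & 1) & a) & d))  =[absorb_or →]=  ((1 & 1) & a)    ⊢ (~ ((1 & 1) | ((1 & 1) & a)))
(2) ((1 & 1) | ((1 & 1) & a))  =[absorb_or →]=  (1 & 1)    ⊢ (~ (1 & 1))
(3) (1 & 1)  =[and_true →]=  1    ⊢ cost 2, within 2

(~ 1)   [cost 2]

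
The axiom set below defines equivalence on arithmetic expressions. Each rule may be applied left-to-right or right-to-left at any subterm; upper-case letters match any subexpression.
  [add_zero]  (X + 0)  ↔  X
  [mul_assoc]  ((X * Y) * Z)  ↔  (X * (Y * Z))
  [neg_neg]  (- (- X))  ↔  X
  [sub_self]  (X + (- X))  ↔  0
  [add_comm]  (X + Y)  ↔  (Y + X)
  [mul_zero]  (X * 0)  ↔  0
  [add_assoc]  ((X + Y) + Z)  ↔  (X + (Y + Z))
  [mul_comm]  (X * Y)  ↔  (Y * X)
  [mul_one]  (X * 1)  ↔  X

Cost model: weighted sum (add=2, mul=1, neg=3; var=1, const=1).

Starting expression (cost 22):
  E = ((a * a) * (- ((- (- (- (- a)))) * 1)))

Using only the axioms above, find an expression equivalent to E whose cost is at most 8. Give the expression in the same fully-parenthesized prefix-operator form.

((a * a) * (- a))   [cost 8]

step 1: mul_one (→) rewrites ((- (- (- (- a)))) * 1) into (- (- (- (- a)))), now ((a * a) * (- (- (- (- (- a))))))
step 2: neg_neg (→) rewrites (- (- a)) into a, now ((a * a) * (- (- (- a))))
step 3: neg_neg (→) rewrites (- (- (- a))) into (- a), reaching cost 8 (bound 8)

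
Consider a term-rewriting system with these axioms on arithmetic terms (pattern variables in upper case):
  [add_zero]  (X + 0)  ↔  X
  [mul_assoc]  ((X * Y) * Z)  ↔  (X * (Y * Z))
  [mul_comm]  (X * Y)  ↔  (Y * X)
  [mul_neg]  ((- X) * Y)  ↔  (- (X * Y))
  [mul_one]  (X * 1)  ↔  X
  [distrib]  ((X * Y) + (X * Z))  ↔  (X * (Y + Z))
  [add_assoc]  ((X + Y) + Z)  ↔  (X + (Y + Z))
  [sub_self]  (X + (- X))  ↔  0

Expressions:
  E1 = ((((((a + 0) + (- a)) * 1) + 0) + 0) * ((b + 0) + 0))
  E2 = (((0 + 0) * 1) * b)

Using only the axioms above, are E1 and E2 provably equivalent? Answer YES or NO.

1. [add_zero →] (((((a + 0) + (- a)) * 1) + 0) + 0)  →  ((((a + 0) + (- a)) * 1) + 0);  E1 = (((((a + 0) + (- a)) * 1) + 0) * ((b + 0) + 0))
2. [add_zero →] (b + 0)  →  b;  E1 = (((((a + 0) + (- a)) * 1) + 0) * (b + 0))
3. [add_zero →] (a + 0)  →  a;  E1 = ((((a + (- a)) * 1) + 0) * (b + 0))
4. [add_zero →] (b + 0)  →  b;  E1 = ((((a + (- a)) * 1) + 0) * b)
5. [add_zero →] (((a + (- a)) * 1) + 0)  →  ((a + (- a)) * 1);  E1 = (((a + (- a)) * 1) * b)
6. [sub_self →] (a + (- a))  →  0;  E1 = ((0 * 1) * b)
7. [mul_comm →] ((0 * 1) * b)  →  (b * (0 * 1))
8. [mul_one →] (0 * 1)  →  0;  E1 = (b * 0)
9. [add_zero ←] 0  →  (0 + 0);  E1 = (b * (0 + 0))
10. [mul_one ←] (0 + 0)  →  ((0 + 0) * 1);  E1 = (b * ((0 + 0) * 1))
11. [mul_comm →] (b * ((0 + 0) * 1))  →  (((0 + 0) * 1) * b);  this is E2

YES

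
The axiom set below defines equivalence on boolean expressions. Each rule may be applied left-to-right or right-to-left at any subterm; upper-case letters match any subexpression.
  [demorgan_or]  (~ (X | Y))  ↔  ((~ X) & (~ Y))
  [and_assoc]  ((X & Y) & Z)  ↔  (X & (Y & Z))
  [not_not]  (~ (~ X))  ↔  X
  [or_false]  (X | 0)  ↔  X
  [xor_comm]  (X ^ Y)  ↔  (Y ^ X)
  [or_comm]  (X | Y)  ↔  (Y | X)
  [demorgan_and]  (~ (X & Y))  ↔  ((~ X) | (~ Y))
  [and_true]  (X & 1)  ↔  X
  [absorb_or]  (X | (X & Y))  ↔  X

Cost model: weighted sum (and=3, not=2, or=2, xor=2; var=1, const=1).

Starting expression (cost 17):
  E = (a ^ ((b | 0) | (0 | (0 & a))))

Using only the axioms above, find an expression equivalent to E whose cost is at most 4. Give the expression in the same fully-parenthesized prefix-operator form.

step 1: absorb_or (→) rewrites (0 | (0 & a)) into 0, now (a ^ ((b | 0) | 0))
step 2: or_false (→) rewrites ((b | 0) | 0) into (b | 0), now (a ^ (b | 0))
step 3: or_false (→) rewrites (b | 0) into b, reaching cost 4 (bound 4)

(a ^ b)   [cost 4]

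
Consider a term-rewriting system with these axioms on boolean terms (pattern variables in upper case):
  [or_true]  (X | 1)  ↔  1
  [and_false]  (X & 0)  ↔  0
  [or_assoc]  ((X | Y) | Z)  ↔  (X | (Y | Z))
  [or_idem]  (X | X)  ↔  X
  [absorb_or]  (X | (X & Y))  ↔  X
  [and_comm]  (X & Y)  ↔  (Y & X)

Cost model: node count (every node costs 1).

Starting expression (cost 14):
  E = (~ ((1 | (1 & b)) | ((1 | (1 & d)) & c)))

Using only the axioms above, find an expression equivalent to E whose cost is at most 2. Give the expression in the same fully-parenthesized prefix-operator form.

step 1: absorb_or (→) rewrites (1 | (1 & b)) into 1, now (~ (1 | ((1 | (1 & d)) & c)))
step 2: absorb_or (→) rewrites (1 | (1 & d)) into 1, now (~ (1 | (1 & c)))
step 3: absorb_or (→) rewrites (1 | (1 & c)) into 1, reaching cost 2 (bound 2)

(~ 1)   [cost 2]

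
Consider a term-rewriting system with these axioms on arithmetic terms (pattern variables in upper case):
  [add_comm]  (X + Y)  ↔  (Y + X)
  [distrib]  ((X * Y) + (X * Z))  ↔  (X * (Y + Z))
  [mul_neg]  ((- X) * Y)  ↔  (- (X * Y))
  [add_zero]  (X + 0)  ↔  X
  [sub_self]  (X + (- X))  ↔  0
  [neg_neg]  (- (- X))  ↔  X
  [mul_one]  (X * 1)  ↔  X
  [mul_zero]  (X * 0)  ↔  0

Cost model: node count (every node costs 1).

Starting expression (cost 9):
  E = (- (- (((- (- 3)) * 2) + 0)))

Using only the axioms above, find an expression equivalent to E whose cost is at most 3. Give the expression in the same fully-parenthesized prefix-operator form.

step 1: neg_neg (→) rewrites (- (- (((- (- 3)) * 2) + 0))) into (((- (- 3)) * 2) + 0)
step 2: add_zero (→) rewrites (((- (- 3)) * 2) + 0) into ((- (- 3)) * 2)
step 3: neg_neg (→) rewrites (- (- 3)) into 3, reaching cost 3 (bound 3)

(3 * 2)   [cost 3]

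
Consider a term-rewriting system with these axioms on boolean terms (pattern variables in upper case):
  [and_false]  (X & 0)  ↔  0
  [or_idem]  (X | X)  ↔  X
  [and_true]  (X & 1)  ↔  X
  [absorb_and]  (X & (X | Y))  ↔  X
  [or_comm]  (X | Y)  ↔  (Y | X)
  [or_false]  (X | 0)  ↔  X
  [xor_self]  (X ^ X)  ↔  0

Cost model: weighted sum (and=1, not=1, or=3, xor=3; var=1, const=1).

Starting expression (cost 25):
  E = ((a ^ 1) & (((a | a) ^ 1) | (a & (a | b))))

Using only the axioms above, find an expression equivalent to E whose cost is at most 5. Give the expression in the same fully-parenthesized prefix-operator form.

(a ^ 1)   [cost 5]

1. [absorb_and →] (a & (a | b))  →  a;  E = ((a ^ 1) & (((a | a) ^ 1) | a))
2. [or_idem →] (a | a)  →  a;  E = ((a ^ 1) & ((a ^ 1) | a))
3. [absorb_and →] ((a ^ 1) & ((a ^ 1) | a))  →  (a ^ 1);  cost 5 ≤ 5, done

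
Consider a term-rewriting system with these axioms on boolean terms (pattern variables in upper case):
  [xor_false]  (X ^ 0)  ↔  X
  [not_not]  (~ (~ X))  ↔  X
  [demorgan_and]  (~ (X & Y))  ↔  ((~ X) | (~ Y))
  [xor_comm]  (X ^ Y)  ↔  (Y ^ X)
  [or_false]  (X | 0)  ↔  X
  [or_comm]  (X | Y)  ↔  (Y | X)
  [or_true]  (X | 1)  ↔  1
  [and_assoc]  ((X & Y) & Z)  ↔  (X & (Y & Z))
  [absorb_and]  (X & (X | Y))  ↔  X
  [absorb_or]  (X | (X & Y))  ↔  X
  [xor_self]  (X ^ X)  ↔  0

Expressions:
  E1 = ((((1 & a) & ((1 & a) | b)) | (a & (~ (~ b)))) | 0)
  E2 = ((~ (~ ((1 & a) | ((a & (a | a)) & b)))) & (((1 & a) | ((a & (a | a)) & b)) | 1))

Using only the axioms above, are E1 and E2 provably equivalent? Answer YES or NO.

YES

1. [absorb_and →] ((1 & a) & ((1 & a) | b))  →  (1 & a);  E1 = (((1 & a) | (a & (~ (~ b)))) | 0)
2. [not_not →] (~ (~ b))  →  b;  E1 = (((1 & a) | (a & b)) | 0)
3. [or_false →] (((1 & a) | (a & b)) | 0)  →  ((1 & a) | (a & b))
4. [absorb_and ←] a  →  (a & (a | a));  E1 = ((1 & a) | ((a & (a | a)) & b))
5. [absorb_and ←] ((1 & a) | ((a & (a | a)) & b))  →  (((1 & a) | ((a & (a | a)) & b)) & (((1 & a) | ((a & (a | a)) & b)) | 1))
6. [not_not ←] ((1 & a) | ((a & (a | a)) & b))  →  (~ (~ ((1 & a) | ((a & (a | a)) & b))));  this is E2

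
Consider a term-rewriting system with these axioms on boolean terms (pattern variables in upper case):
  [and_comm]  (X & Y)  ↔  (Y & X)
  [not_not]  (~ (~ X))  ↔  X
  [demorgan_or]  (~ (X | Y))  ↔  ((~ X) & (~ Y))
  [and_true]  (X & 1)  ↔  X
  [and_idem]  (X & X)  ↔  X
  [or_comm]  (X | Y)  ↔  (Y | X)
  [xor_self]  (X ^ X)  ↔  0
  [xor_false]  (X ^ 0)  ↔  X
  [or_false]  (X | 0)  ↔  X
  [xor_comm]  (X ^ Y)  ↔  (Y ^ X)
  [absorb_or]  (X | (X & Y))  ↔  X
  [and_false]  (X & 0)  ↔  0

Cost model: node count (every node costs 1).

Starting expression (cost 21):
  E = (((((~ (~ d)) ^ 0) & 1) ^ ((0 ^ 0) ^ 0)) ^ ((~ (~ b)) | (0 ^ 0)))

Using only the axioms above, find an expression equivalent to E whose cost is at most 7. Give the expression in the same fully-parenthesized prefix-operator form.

(1) (~ (~ d))  =[not_not →]=  d    ⊢ ((((d ^ 0) & 1) ^ ((0 ^ 0) ^ 0)) ^ ((~ (~ b)) | (0 ^ 0)))
(2) ((d ^ 0) & 1)  =[and_true →]=  (d ^ 0)    ⊢ (((d ^ 0) ^ ((0 ^ 0) ^ 0)) ^ ((~ (~ b)) | (0 ^ 0)))
(3) (~ (~ b))  =[not_not →]=  b    ⊢ (((d ^ 0) ^ ((0 ^ 0) ^ 0)) ^ (b | (0 ^ 0)))
(4) (0 ^ 0)  =[xor_false →]=  0    ⊢ (((d ^ 0) ^ (0 ^ 0)) ^ (b | (0 ^ 0)))
(5) (d ^ 0)  =[xor_false →]=  d    ⊢ ((d ^ (0 ^ 0)) ^ (b | (0 ^ 0)))
(6) (0 ^ 0)  =[xor_self →]=  0    ⊢ ((d ^ (0 ^ 0)) ^ (b | 0))
(7) (0 ^ 0)  =[xor_false →]=  0    ⊢ cost 7, within 7

((d ^ 0) ^ (b | 0))   [cost 7]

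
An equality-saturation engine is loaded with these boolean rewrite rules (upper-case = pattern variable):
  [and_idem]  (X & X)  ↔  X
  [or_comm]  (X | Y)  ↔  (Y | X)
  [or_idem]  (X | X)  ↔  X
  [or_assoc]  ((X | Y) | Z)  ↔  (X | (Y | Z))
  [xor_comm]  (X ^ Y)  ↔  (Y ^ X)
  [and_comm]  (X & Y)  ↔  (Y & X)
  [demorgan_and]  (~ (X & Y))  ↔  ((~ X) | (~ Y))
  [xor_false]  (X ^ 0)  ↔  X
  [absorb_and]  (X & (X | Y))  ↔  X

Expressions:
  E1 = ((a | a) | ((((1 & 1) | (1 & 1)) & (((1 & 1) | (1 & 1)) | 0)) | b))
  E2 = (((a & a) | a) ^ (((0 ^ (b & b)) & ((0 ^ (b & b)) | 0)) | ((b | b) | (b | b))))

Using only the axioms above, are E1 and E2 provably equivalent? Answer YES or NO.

All listed rules preserve value, hence provable equivalence implies equal values everywhere; look for a separating assignment.
a=0, b=0 gives E1 ↦ 1, E2 ↦ 0; values differ ⇒ not provably equivalent.

NO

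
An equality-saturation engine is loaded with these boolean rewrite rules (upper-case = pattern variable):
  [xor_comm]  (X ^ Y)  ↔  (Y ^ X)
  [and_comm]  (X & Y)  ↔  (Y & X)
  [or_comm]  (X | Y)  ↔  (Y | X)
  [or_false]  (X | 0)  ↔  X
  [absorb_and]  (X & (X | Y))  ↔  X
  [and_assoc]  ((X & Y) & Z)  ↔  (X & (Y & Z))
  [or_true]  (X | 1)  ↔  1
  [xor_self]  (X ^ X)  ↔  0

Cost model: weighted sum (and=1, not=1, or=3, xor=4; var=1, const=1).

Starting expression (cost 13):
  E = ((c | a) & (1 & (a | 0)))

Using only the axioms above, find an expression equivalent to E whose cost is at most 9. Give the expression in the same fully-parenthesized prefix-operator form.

1. [and_comm →] ((c | a) & (1 & (a | 0)))  →  ((1 & (a | 0)) & (c | a))
2. [or_false →] (a | 0)  →  a;  cost 9 ≤ 9, done

((1 & a) & (c | a))   [cost 9]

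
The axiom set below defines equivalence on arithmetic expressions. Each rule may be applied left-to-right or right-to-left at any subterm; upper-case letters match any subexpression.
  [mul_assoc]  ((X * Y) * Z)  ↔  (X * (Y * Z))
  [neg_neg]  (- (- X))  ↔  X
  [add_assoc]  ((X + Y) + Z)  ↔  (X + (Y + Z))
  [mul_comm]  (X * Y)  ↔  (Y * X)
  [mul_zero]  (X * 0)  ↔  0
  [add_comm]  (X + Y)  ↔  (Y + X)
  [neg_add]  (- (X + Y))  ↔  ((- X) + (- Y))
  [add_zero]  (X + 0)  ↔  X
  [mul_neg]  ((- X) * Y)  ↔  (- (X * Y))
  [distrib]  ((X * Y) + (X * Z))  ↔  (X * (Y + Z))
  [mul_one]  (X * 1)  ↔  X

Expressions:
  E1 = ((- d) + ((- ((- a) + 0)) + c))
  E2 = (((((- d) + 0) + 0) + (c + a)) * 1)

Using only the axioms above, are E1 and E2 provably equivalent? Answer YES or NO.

(1) ((- ((- a) + 0)) + c)  =[add_comm →]=  (c + (- ((- a) + 0)))    ⊢ ((- d) + (c + (- ((- a) + 0))))
(2) ((- a) + 0)  =[add_zero →]=  (- a)    ⊢ ((- d) + (c + (- (- a))))
(3) (- (- a))  =[neg_neg →]=  a    ⊢ ((- d) + (c + a))
(4) (- d)  =[add_zero ←]=  ((- d) + 0)    ⊢ (((- d) + 0) + (c + a))
(5) (((- d) + 0) + (c + a))  =[mul_one ←]=  ((((- d) + 0) + (c + a)) * 1)
(6) (- d)  =[add_zero ←]=  ((- d) + 0)    ⊢ E2

YES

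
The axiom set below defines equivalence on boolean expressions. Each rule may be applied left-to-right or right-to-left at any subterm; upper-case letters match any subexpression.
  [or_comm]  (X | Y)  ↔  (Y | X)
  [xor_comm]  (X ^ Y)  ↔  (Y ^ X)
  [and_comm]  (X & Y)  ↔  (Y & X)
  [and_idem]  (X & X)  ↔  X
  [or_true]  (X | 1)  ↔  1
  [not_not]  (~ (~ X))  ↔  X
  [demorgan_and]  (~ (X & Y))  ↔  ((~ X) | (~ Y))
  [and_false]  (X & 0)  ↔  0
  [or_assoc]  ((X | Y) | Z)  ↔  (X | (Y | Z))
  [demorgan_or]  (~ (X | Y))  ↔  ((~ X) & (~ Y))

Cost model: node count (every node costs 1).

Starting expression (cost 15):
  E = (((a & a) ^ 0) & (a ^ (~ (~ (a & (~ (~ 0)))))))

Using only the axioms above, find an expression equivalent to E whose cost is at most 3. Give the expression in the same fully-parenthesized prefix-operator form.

(a ^ 0)   [cost 3]

1. [not_not →] (~ (~ 0))  →  0;  E = (((a & a) ^ 0) & (a ^ (~ (~ (a & 0)))))
2. [and_idem →] (a & a)  →  a;  E = ((a ^ 0) & (a ^ (~ (~ (a & 0)))))
3. [not_not →] (~ (~ (a & 0)))  →  (a & 0);  E = ((a ^ 0) & (a ^ (a & 0)))
4. [and_false →] (a & 0)  →  0;  E = ((a ^ 0) & (a ^ 0))
5. [and_idem →] ((a ^ 0) & (a ^ 0))  →  (a ^ 0);  cost 3 ≤ 3, done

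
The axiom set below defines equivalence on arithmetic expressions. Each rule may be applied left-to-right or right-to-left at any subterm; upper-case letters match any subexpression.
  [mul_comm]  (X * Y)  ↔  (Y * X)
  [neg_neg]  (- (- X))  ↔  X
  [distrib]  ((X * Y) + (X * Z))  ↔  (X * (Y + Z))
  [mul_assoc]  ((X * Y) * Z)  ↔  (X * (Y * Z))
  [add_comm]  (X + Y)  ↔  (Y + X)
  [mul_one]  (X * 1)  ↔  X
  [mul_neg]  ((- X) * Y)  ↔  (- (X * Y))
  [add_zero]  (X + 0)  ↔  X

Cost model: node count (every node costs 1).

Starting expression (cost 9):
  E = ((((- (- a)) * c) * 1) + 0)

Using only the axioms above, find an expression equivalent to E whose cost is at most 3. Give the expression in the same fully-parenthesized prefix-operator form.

(1) (- (- a))  =[neg_neg →]=  a    ⊢ (((a * c) * 1) + 0)
(2) (((a * c) * 1) + 0)  =[add_zero →]=  ((a * c) * 1)
(3) ((a * c) * 1)  =[mul_one →]=  (a * c)    ⊢ cost 3, within 3

(a * c)   [cost 3]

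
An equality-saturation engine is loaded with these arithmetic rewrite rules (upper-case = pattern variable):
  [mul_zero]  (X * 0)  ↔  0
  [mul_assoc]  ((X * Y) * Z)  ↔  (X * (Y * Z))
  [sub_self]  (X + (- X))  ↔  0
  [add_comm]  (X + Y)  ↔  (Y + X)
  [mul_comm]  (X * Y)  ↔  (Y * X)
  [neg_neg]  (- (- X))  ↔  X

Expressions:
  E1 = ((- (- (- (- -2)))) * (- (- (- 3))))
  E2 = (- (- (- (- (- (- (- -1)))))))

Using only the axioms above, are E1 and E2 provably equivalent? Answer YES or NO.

NO

Every axiom is a valid identity, so a rewrite proof would force E1 and E2 to agree under every assignment.
At the empty assignment (no variables occur): E1 = 6 but E2 = 1; they differ, so no derivation exists.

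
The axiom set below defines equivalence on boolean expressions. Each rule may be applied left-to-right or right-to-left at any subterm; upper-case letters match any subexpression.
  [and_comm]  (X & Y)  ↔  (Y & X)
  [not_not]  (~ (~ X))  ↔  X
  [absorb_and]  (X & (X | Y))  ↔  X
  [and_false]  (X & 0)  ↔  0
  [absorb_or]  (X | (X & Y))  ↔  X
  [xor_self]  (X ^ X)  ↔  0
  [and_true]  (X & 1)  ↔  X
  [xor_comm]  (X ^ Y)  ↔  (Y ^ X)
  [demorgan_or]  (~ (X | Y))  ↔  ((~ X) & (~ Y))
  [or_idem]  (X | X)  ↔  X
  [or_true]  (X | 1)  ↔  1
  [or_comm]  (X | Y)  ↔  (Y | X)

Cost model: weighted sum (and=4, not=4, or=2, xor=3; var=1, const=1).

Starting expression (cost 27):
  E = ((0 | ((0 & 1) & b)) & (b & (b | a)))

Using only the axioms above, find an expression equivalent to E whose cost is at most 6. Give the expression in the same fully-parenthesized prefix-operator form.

(0 & b)   [cost 6]

(1) (b & (b | a))  =[absorb_and →]=  b    ⊢ ((0 | ((0 & 1) & b)) & b)
(2) (0 & 1)  =[and_true →]=  0    ⊢ ((0 | (0 & b)) & b)
(3) (0 | (0 & b))  =[absorb_or →]=  0    ⊢ cost 6, within 6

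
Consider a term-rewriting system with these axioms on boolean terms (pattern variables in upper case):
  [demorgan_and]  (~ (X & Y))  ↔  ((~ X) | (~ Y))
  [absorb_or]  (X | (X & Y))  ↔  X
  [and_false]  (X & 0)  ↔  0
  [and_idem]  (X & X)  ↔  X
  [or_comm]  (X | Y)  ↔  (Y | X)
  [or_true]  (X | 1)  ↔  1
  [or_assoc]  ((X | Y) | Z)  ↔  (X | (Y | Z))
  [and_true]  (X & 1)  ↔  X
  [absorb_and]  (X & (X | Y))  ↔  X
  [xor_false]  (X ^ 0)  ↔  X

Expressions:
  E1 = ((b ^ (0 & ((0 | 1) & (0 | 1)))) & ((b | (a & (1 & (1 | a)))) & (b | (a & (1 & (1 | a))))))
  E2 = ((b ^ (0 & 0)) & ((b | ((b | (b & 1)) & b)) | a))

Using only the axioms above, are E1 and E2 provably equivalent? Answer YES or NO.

step 1: and_idem (→) rewrites ((b | (a & (1 & (1 | a)))) & (b | (a & (1 & (1 | a))))) into (b | (a & (1 & (1 | a)))), now ((b ^ (0 & ((0 | 1) & (0 | 1)))) & (b | (a & (1 & (1 | a)))))
step 2: and_idem (→) rewrites ((0 | 1) & (0 | 1)) into (0 | 1), now ((b ^ (0 & (0 | 1))) & (b | (a & (1 & (1 | a)))))
step 3: absorb_and (→) rewrites (0 & (0 | 1)) into 0, now ((b ^ 0) & (b | (a & (1 & (1 | a)))))
step 4: absorb_and (→) rewrites (1 & (1 | a)) into 1, now ((b ^ 0) & (b | (a & 1)))
step 5: and_true (→) rewrites (a & 1) into a, now ((b ^ 0) & (b | a))
step 6: and_idem (←) rewrites 0 into (0 & 0), now ((b ^ (0 & 0)) & (b | a))
step 7: absorb_or (←) rewrites b into (b | (b & b)), now ((b ^ (0 & 0)) & ((b | (b & b)) | a))
step 8: absorb_or (←) rewrites b into (b | (b & 1)), which is E2

YES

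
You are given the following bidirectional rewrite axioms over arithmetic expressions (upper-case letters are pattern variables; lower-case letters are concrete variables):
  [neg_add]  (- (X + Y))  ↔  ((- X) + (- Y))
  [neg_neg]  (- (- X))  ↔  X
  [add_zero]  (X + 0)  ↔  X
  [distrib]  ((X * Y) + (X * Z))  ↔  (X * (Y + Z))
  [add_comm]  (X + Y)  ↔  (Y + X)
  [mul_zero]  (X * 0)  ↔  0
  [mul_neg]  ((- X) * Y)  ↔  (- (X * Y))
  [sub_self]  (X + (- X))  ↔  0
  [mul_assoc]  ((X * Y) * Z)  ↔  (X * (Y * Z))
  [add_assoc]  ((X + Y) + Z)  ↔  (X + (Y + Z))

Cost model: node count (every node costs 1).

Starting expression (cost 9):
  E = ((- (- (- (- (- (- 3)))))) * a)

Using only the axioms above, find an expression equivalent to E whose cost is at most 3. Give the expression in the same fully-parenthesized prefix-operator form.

1. [neg_neg →] (- (- (- (- (- 3)))))  →  (- (- (- 3)));  E = ((- (- (- (- 3)))) * a)
2. [neg_neg →] (- (- (- 3)))  →  (- 3);  E = ((- (- 3)) * a)
3. [neg_neg →] (- (- 3))  →  3;  cost 3 ≤ 3, done

(3 * a)   [cost 3]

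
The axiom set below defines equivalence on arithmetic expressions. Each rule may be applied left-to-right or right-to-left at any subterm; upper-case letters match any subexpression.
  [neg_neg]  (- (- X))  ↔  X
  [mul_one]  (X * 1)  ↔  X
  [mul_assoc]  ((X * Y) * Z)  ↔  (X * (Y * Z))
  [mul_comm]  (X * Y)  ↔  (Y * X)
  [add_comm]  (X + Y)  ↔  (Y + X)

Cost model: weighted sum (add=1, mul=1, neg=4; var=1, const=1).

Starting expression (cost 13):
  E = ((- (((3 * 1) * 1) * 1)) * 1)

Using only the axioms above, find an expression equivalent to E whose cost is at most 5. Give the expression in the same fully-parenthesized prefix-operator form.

(- 3)   [cost 5]

1. [mul_one →] (3 * 1)  →  3;  E = ((- ((3 * 1) * 1)) * 1)
2. [mul_one →] ((3 * 1) * 1)  →  (3 * 1);  E = ((- (3 * 1)) * 1)
3. [mul_one →] (3 * 1)  →  3;  E = ((- 3) * 1)
4. [mul_one →] ((- 3) * 1)  →  (- 3);  cost 5 ≤ 5, done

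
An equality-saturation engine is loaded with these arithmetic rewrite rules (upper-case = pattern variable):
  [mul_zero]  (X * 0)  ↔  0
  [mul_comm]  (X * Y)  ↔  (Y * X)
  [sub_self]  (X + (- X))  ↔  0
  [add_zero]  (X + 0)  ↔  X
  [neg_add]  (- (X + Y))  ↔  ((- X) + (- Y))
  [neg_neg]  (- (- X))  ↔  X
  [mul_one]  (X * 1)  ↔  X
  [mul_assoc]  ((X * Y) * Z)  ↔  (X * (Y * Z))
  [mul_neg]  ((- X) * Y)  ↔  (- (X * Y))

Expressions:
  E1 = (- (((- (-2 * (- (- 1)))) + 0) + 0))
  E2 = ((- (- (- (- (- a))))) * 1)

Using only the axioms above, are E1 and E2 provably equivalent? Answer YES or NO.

All listed rules preserve value, hence provable equivalence implies equal values everywhere; look for a separating assignment.
a=0 gives E1 ↦ -2, E2 ↦ 0; values differ ⇒ not provably equivalent.

NO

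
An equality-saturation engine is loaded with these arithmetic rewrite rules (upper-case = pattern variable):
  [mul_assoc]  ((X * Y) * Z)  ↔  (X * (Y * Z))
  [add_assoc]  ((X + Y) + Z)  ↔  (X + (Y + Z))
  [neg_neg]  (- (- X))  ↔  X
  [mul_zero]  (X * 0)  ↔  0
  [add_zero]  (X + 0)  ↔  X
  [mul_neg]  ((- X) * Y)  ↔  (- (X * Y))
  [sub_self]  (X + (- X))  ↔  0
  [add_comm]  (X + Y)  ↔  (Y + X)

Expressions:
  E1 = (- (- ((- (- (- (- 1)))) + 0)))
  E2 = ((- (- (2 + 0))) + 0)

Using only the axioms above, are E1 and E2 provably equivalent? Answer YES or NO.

NO

All listed rules preserve value, hence provable equivalence implies equal values everywhere; look for a separating assignment.
the empty assignment (no variables occur) gives E1 ↦ 1, E2 ↦ 2; values differ ⇒ not provably equivalent.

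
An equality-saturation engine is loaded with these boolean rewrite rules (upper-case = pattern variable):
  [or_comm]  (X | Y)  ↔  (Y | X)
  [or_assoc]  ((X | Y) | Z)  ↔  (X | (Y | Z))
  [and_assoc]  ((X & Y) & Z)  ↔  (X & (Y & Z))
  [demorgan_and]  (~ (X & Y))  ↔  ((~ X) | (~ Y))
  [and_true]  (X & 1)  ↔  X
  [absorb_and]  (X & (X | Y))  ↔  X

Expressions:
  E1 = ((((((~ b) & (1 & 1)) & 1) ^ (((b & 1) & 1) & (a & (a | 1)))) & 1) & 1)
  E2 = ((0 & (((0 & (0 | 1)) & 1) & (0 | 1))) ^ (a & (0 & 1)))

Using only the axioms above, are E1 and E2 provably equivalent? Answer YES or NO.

NO

All listed rules preserve value, hence provable equivalence implies equal values everywhere; look for a separating assignment.
a=0, b=0 gives E1 ↦ 1, E2 ↦ 0; values differ ⇒ not provably equivalent.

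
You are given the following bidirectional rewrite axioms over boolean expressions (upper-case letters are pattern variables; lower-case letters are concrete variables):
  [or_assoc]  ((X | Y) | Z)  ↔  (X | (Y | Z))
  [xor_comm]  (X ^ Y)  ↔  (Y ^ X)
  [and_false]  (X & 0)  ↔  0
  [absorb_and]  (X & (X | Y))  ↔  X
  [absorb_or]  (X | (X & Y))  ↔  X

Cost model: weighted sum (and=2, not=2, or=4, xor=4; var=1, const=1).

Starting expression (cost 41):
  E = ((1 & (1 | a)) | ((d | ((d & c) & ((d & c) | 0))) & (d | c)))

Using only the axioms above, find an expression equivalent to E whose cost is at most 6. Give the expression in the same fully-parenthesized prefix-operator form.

(1 | d)   [cost 6]

(1) ((d & c) & ((d & c) | 0))  =[absorb_and →]=  (d & c)    ⊢ ((1 & (1 | a)) | ((d | (d & c)) & (d | c)))
(2) (d | (d & c))  =[absorb_or →]=  d    ⊢ ((1 & (1 | a)) | (d & (d | c)))
(3) (1 & (1 | a))  =[absorb_and →]=  1    ⊢ (1 | (d & (d | c)))
(4) (d & (d | c))  =[absorb_and →]=  d    ⊢ cost 6, within 6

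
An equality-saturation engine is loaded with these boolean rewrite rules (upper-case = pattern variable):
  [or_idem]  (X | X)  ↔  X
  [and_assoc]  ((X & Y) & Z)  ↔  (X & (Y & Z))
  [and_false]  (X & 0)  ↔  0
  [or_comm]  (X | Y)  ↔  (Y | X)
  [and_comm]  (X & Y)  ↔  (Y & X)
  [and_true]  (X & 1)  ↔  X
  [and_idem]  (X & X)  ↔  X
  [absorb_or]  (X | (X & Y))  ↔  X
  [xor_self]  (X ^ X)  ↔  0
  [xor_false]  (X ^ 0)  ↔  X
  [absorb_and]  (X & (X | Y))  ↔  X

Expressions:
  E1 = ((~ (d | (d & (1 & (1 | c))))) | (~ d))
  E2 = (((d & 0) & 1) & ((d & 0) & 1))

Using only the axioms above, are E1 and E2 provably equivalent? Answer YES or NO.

Every axiom is a valid identity, so a rewrite proof would force E1 and E2 to agree under every assignment.
At c=0, d=0: E1 = 1 but E2 = 0; they differ, so no derivation exists.

NO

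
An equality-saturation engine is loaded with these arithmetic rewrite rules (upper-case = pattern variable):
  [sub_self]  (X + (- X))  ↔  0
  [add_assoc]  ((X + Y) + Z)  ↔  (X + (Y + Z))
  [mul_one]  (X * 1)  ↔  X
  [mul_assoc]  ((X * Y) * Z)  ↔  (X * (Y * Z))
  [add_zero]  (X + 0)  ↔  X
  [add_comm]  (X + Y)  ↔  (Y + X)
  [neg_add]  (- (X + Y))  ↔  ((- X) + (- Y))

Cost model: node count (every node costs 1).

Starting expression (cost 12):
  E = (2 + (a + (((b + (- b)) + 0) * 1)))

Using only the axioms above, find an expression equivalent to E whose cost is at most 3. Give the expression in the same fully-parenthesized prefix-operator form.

1. [add_zero →] ((b + (- b)) + 0)  →  (b + (- b));  E = (2 + (a + ((b + (- b)) * 1)))
2. [sub_self →] (b + (- b))  →  0;  E = (2 + (a + (0 * 1)))
3. [mul_one →] (0 * 1)  →  0;  E = (2 + (a + 0))
4. [add_zero →] (a + 0)  →  a;  cost 3 ≤ 3, done

(2 + a)   [cost 3]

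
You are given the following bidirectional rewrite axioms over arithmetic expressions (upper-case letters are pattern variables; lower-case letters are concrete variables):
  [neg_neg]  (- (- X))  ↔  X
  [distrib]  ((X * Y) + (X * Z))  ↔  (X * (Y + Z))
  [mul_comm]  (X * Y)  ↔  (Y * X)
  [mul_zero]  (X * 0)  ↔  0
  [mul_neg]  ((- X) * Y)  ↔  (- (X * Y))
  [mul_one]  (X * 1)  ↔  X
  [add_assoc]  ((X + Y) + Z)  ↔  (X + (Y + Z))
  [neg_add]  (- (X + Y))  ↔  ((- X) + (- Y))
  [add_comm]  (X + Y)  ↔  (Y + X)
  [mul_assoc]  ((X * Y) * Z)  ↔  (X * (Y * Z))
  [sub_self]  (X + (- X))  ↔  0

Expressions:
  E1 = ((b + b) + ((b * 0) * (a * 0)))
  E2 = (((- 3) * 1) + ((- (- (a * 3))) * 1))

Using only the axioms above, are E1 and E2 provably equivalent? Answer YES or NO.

NO

The axioms are sound identities: if E1 ↔* E2 then E1 and E2 evaluate identically under any assignment.
Under a=0, b=0: E1 evaluates to 0, E2 to -3. Distinct ⇒ no rewrite sequence connects them.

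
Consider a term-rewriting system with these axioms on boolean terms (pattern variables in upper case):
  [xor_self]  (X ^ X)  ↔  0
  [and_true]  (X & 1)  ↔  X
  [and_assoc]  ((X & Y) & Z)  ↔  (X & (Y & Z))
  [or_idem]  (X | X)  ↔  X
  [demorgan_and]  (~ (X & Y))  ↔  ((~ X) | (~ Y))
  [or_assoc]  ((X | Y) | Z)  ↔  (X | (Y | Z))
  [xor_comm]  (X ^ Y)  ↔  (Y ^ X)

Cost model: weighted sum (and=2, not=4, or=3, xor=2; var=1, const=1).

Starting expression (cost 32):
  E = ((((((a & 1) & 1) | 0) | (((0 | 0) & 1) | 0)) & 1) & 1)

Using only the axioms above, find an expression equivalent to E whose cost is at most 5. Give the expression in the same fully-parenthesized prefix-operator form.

step 1: and_true (→) rewrites ((((((a & 1) & 1) | 0) | (((0 | 0) & 1) | 0)) & 1) & 1) into (((((a & 1) & 1) | 0) | (((0 | 0) & 1) | 0)) & 1)
step 2: or_idem (→) rewrites (0 | 0) into 0, now (((((a & 1) & 1) | 0) | ((0 & 1) | 0)) & 1)
step 3: and_true (→) rewrites (0 & 1) into 0, now (((((a & 1) & 1) | 0) | (0 | 0)) & 1)
step 4: or_idem (→) rewrites (0 | 0) into 0, now (((((a & 1) & 1) | 0) | 0) & 1)
step 5: and_true (→) rewrites (a & 1) into a, now ((((a & 1) | 0) | 0) & 1)
step 6: and_true (→) rewrites (a & 1) into a, now (((a | 0) | 0) & 1)
step 7: or_assoc (→) rewrites ((a | 0) | 0) into (a | (0 | 0)), now ((a | (0 | 0)) & 1)
step 8: or_idem (→) rewrites (0 | 0) into 0, now ((a | 0) & 1)
step 9: and_true (→) rewrites ((a | 0) & 1) into (a | 0), reaching cost 5 (bound 5)

(a | 0)   [cost 5]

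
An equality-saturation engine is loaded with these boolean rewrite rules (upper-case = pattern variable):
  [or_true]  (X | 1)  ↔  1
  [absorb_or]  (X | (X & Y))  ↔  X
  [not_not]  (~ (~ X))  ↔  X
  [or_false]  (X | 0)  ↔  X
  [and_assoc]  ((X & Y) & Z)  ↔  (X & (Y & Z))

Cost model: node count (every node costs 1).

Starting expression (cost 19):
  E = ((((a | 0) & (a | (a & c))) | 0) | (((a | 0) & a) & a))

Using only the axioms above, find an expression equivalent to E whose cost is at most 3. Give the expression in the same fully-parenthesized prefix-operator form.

(1) (a | (a & c))  =[absorb_or →]=  a    ⊢ ((((a | 0) & a) | 0) | (((a | 0) & a) & a))
(2) (((a | 0) & a) | 0)  =[or_false →]=  ((a | 0) & a)    ⊢ (((a | 0) & a) | (((a | 0) & a) & a))
(3) (((a | 0) & a) | (((a | 0) & a) & a))  =[absorb_or →]=  ((a | 0) & a)
(4) (a | 0)  =[or_false →]=  a    ⊢ cost 3, within 3

(a & a)   [cost 3]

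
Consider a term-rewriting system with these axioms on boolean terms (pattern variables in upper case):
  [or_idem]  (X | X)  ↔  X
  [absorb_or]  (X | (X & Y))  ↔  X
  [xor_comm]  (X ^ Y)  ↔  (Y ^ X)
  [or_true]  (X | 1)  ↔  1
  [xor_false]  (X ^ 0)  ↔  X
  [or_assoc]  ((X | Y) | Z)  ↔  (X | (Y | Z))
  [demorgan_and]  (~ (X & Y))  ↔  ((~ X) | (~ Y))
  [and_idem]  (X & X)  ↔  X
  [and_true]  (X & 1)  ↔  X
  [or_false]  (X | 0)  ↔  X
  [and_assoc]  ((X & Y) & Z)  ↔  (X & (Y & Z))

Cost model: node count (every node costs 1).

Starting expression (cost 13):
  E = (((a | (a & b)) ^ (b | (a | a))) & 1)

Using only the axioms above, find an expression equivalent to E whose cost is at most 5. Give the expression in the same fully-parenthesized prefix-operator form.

(1) (a | a)  =[or_idem →]=  a    ⊢ (((a | (a & b)) ^ (b | a)) & 1)
(2) (a | (a & b))  =[absorb_or →]=  a    ⊢ ((a ^ (b | a)) & 1)
(3) ((a ^ (b | a)) & 1)  =[and_true →]=  (a ^ (b | a))    ⊢ cost 5, within 5

(a ^ (b | a))   [cost 5]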